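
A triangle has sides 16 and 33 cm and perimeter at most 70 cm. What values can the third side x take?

17 < x ≤ 21

Triangle inequality alone gives 17 < x < 49.
The perimeter condition gives x ≤ 70 − 16 − 33 = 21.
Intersecting the two: 17 < x ≤ 21.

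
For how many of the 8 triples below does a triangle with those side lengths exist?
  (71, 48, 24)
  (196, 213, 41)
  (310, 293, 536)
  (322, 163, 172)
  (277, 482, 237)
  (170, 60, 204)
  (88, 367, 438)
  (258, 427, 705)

7

(24,48,71): 24+48 > 71 → valid
(41,196,213): 41+196 > 213 → valid
(293,310,536): 293+310 > 536 → valid
(163,172,322): 163+172 > 322 → valid
(237,277,482): 237+277 > 482 → valid
(60,170,204): 60+170 > 204 → valid
(88,367,438): 88+367 > 438 → valid
(258,427,705): 258+427 ≤ 705 → not valid
7 of the 8 triples form a triangle.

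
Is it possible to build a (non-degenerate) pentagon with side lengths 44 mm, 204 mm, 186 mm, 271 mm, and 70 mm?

A pentagon exists iff every side is shorter than the sum of the others — equivalently, the longest side is less than the sum of the rest.
Longest side 271 < 504 (sum of the remaining 4), so yes.

Yes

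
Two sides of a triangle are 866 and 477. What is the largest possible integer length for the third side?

1342

The third side must be strictly less than 866 + 477 = 1343.
The largest integer below 1343 is 1342.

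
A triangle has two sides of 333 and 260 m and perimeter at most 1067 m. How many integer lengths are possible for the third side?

Triangle inequality: 73 < x < 593. Perimeter ≤ 1067 gives x ≤ 1067 − 333 − 260 = 474.
So 73 < x ≤ 474; integers 74 through 474: 401 values.

401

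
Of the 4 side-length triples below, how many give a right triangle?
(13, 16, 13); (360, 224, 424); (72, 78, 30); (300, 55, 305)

(13,16,13): 13²+13² = 338 > 256 = 16² → acute
(360,224,424): 224²+360² = 179776 = 424² → right
(72,78,30): 30²+72² = 6084 = 78² → right
(300,55,305): 55²+300² = 93025 = 305² → right
3 of the 4 are right.

3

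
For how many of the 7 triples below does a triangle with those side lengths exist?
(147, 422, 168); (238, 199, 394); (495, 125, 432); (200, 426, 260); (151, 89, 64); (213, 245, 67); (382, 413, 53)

6

(147,168,422): 147+168 ≤ 422 → not valid
(199,238,394): 199+238 > 394 → valid
(125,432,495): 125+432 > 495 → valid
(200,260,426): 200+260 > 426 → valid
(64,89,151): 64+89 > 151 → valid
(67,213,245): 67+213 > 245 → valid
(53,382,413): 53+382 > 413 → valid
6 of the 7 triples form a triangle.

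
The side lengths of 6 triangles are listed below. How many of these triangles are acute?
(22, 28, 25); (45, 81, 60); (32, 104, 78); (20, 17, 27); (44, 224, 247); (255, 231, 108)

1

(22,28,25): 22²+25² = 1109 > 784 = 28² → acute
(45,81,60): 45²+60² = 5625 < 6561 = 81² → obtuse
(32,104,78): 32²+78² = 7108 < 10816 = 104² → obtuse
(20,17,27): 17²+20² = 689 < 729 = 27² → obtuse
(44,224,247): 44²+224² = 52112 < 61009 = 247² → obtuse
(255,231,108): 108²+231² = 65025 = 255² → right
1 of the 6 is acute.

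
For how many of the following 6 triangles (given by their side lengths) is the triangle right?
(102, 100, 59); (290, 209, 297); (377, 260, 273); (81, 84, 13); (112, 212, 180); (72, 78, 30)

(102,100,59): 59²+100² = 13481 > 10404 = 102² → acute
(290,209,297): 209²+290² = 127781 > 88209 = 297² → acute
(377,260,273): 260²+273² = 142129 = 377² → right
(81,84,13): 13²+81² = 6730 < 7056 = 84² → obtuse
(112,212,180): 112²+180² = 44944 = 212² → right
(72,78,30): 30²+72² = 6084 = 78² → right
3 of the 6 are right.

3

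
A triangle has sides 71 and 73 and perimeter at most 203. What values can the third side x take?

Triangle inequality alone gives 2 < x < 144.
The perimeter condition gives x ≤ 203 − 71 − 73 = 59.
Intersecting the two: 2 < x ≤ 59.

2 < x ≤ 59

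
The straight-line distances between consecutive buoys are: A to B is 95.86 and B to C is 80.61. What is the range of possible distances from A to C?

By the triangle inequality, |95.86 − 80.61| ≤ AC ≤ 95.86 + 80.61.

15.25 ≤ AC ≤ 176.47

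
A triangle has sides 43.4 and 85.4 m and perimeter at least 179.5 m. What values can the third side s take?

50.7 ≤ s < 128.8

Triangle inequality alone gives 42.0 < s < 128.8.
The perimeter condition gives s ≥ 179.5 − 43.4 − 85.4 = 50.7.
Intersecting the two: 50.7 ≤ s < 128.8.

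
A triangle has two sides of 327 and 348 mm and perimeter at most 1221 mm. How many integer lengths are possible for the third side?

525

Triangle inequality: 21 < x < 675. Perimeter ≤ 1221 gives x ≤ 1221 − 327 − 348 = 546.
So 21 < x ≤ 546; integers 22 through 546: 525 values.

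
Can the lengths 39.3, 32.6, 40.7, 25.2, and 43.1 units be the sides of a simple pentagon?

A pentagon exists iff every side is shorter than the sum of the others — equivalently, the longest side is less than the sum of the rest.
Longest side 43.1 < 137.8 (sum of the remaining 4), so yes.

Yes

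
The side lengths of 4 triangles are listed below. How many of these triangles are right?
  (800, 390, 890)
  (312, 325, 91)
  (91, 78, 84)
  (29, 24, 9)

2

(800,390,890): 390²+800² = 792100 = 890² → right
(312,325,91): 91²+312² = 105625 = 325² → right
(91,78,84): 78²+84² = 13140 > 8281 = 91² → acute
(29,24,9): 9²+24² = 657 < 841 = 29² → obtuse
2 of the 4 are right.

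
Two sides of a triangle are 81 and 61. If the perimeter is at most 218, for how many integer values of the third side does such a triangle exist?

Triangle inequality: 20 < x < 142. Perimeter ≤ 218 gives x ≤ 218 − 81 − 61 = 76.
So 20 < x ≤ 76; integers 21 through 76: 56 values.

56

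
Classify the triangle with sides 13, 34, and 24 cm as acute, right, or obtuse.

Compare the square of the longest side to the sum of squares of the other two: 13² + 24² = 745 < 1156 = 34².

obtuse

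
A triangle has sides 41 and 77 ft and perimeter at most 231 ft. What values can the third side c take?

Triangle inequality alone gives 36 < c < 118.
The perimeter condition gives c ≤ 231 − 41 − 77 = 113.
Intersecting the two: 36 < c ≤ 113.

36 < c ≤ 113 ft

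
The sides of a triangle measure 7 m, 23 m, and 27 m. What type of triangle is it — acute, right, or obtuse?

Compare the square of the longest side to the sum of squares of the other two: 7² + 23² = 578 < 729 = 27².

obtuse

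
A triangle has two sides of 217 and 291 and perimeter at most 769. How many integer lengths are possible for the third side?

Triangle inequality: 74 < x < 508. Perimeter ≤ 769 gives x ≤ 769 − 217 − 291 = 261.
So 74 < x ≤ 261; integers 75 through 261: 187 values.

187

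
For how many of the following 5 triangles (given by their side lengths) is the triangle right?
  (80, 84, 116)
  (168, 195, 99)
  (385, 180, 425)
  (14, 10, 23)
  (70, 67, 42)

3

(80,84,116): 80²+84² = 13456 = 116² → right
(168,195,99): 99²+168² = 38025 = 195² → right
(385,180,425): 180²+385² = 180625 = 425² → right
(14,10,23): 10²+14² = 296 < 529 = 23² → obtuse
(70,67,42): 42²+67² = 6253 > 4900 = 70² → acute
3 of the 5 are right.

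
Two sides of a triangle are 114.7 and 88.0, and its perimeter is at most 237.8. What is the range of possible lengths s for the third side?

Triangle inequality alone gives 26.7 < s < 202.7.
The perimeter condition gives s ≤ 237.8 − 114.7 − 88.0 = 35.1.
Intersecting the two: 26.7 < s ≤ 35.1.

26.7 < s ≤ 35.1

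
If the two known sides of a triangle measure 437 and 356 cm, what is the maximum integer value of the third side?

792

The third side must be strictly less than 437 + 356 = 793.
The largest integer below 793 is 792.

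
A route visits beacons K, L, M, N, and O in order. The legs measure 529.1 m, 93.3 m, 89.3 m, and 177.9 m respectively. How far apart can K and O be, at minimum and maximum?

The maximum is all hops collinear in one direction: 529.1 + 93.3 + 89.3 + 177.9 = 889.6.
The longest hop is 529.1; the others sum to 360.5. Folding the others back against it leaves at least 529.1 − 360.5 = 168.6.

168.6 ≤ KO ≤ 889.6 m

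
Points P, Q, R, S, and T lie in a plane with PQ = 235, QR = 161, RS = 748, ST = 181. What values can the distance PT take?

The maximum is all hops collinear in one direction: 235 + 161 + 748 + 181 = 1325.
The longest hop is 748; the others sum to 577. Folding the others back against it leaves at least 748 − 577 = 171.

171 ≤ PT ≤ 1325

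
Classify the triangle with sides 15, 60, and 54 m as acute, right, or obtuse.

obtuse

Compare the square of the longest side to the sum of squares of the other two: 15² + 54² = 3141 < 3600 = 60².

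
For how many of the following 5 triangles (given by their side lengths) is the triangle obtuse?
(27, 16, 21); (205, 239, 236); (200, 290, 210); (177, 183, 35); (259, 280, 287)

2

(27,16,21): 16²+21² = 697 < 729 = 27² → obtuse
(205,239,236): 205²+236² = 97721 > 57121 = 239² → acute
(200,290,210): 200²+210² = 84100 = 290² → right
(177,183,35): 35²+177² = 32554 < 33489 = 183² → obtuse
(259,280,287): 259²+280² = 145481 > 82369 = 287² → acute
2 of the 5 are obtuse.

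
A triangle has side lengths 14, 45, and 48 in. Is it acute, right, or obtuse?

obtuse

Compare the square of the longest side to the sum of squares of the other two: 14² + 45² = 2221 < 2304 = 48².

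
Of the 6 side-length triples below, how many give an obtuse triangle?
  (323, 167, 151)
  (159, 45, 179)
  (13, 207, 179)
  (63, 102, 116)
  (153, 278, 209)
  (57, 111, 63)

(323,167,151): 151+167 ≤ 323, not a triangle
(159,45,179): 45²+159² = 27306 < 32041 = 179² → obtuse
(13,207,179): 13+179 ≤ 207, not a triangle
(63,102,116): 63²+102² = 14373 > 13456 = 116² → acute
(153,278,209): 153²+209² = 67090 < 77284 = 278² → obtuse
(57,111,63): 57²+63² = 7218 < 12321 = 111² → obtuse
3 of the 6 are obtuse.

3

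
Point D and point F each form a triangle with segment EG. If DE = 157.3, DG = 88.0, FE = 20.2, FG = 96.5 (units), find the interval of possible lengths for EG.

From triangle DEG: |157.3 − 88.0| < EG < 157.3 + 88.0, i.e. 69.3 < EG < 245.3.
From triangle FEG: 76.3 < EG < 116.7.
Both must hold, so EG lies in the intersection.

76.3 < EG < 116.7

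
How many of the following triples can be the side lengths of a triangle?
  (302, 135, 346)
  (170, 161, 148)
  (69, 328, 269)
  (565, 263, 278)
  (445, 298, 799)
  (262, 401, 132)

(135,302,346): 135+302 > 346 → valid
(148,161,170): 148+161 > 170 → valid
(69,269,328): 69+269 > 328 → valid
(263,278,565): 263+278 ≤ 565 → not valid
(298,445,799): 298+445 ≤ 799 → not valid
(132,262,401): 132+262 ≤ 401 → not valid
3 of the 6 triples form a triangle.

3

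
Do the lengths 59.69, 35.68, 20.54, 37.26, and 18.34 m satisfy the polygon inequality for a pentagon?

Yes

A pentagon exists iff every side is shorter than the sum of the others — equivalently, the longest side is less than the sum of the rest.
Longest side 59.69 < 111.82 (sum of the remaining 4), so yes.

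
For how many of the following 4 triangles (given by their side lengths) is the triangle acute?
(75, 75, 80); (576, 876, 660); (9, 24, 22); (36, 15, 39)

1

(75,75,80): 75²+75² = 11250 > 6400 = 80² → acute
(576,876,660): 576²+660² = 767376 = 876² → right
(9,24,22): 9²+22² = 565 < 576 = 24² → obtuse
(36,15,39): 15²+36² = 1521 = 39² → right
1 of the 4 is acute.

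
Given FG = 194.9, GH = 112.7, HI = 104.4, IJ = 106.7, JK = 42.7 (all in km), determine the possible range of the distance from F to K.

0 ≤ FK ≤ 561.4 km

The maximum is all hops collinear in one direction: 194.9 + 112.7 + 104.4 + 106.7 + 42.7 = 561.4.
The longest hop is 194.9; the others sum to 366.5. Since 194.9 ≤ 366.5, the path can fold back on itself completely, so the minimum distance is 0.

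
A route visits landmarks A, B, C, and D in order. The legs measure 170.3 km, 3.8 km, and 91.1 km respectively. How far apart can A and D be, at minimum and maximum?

75.4 ≤ AD ≤ 265.2 km

The maximum is all hops collinear in one direction: 170.3 + 3.8 + 91.1 = 265.2.
The longest hop is 170.3; the others sum to 94.9. Folding the others back against it leaves at least 170.3 − 94.9 = 75.4.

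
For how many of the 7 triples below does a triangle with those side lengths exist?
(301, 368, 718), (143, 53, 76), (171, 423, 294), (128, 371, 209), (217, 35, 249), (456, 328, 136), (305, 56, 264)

(301,368,718): 301+368 ≤ 718 → not valid
(53,76,143): 53+76 ≤ 143 → not valid
(171,294,423): 171+294 > 423 → valid
(128,209,371): 128+209 ≤ 371 → not valid
(35,217,249): 35+217 > 249 → valid
(136,328,456): 136+328 > 456 → valid
(56,264,305): 56+264 > 305 → valid
4 of the 7 triples form a triangle.

4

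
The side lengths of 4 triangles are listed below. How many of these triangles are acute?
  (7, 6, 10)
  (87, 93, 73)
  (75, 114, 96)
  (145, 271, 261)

3

(7,6,10): 6²+7² = 85 < 100 = 10² → obtuse
(87,93,73): 73²+87² = 12898 > 8649 = 93² → acute
(75,114,96): 75²+96² = 14841 > 12996 = 114² → acute
(145,271,261): 145²+261² = 89146 > 73441 = 271² → acute
3 of the 4 are acute.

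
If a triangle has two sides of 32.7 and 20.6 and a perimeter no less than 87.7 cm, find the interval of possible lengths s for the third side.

Triangle inequality alone gives 12.1 < s < 53.3.
The perimeter condition gives s ≥ 87.7 − 32.7 − 20.6 = 34.4.
Intersecting the two: 34.4 ≤ s < 53.3.

34.4 ≤ s < 53.3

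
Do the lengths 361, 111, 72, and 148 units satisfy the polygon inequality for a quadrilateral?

For a quadrilateral, each side must be shorter than the sum of the others.
Here the longest side is 361, but the remaining 3 sides sum to only 331.

No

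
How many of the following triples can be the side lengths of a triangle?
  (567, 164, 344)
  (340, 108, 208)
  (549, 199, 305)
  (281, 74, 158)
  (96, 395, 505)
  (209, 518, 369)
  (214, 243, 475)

(164,344,567): 164+344 ≤ 567 → not valid
(108,208,340): 108+208 ≤ 340 → not valid
(199,305,549): 199+305 ≤ 549 → not valid
(74,158,281): 74+158 ≤ 281 → not valid
(96,395,505): 96+395 ≤ 505 → not valid
(209,369,518): 209+369 > 518 → valid
(214,243,475): 214+243 ≤ 475 → not valid
1 of the 7 triples forms a triangle.

1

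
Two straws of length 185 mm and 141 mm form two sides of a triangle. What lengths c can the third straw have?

44 < c < 326

By the triangle inequality, c must be less than 185 + 141 = 326 and greater than |185 − 141| = 44.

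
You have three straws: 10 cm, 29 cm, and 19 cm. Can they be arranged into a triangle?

No

The two shorter sides sum to 29, exactly equal to the longest side 29.
That gives only a degenerate (flat) triangle — the inequality must be strict.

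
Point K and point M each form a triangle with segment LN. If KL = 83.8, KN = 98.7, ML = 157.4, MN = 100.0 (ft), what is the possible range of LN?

57.4 < LN < 182.5

From triangle KLN: |83.8 − 98.7| < LN < 83.8 + 98.7, i.e. 14.9 < LN < 182.5.
From triangle MLN: 57.4 < LN < 257.4.
Both must hold, so LN lies in the intersection.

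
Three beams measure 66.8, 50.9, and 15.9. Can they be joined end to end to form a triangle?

No

The two shorter sides sum to 66.8, exactly equal to the longest side 66.8.
That gives only a degenerate (flat) triangle — the inequality must be strict.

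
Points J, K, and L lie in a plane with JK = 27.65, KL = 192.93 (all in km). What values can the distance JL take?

By the triangle inequality, |27.65 − 192.93| ≤ JL ≤ 27.65 + 192.93.

165.28 ≤ JL ≤ 220.58 km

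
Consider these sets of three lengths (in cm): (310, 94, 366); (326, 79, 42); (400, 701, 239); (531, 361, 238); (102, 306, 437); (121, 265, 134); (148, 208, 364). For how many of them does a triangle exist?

2

(94,310,366): 94+310 > 366 → valid
(42,79,326): 42+79 ≤ 326 → not valid
(239,400,701): 239+400 ≤ 701 → not valid
(238,361,531): 238+361 > 531 → valid
(102,306,437): 102+306 ≤ 437 → not valid
(121,134,265): 121+134 ≤ 265 → not valid
(148,208,364): 148+208 ≤ 364 → not valid
2 of the 7 triples form a triangle.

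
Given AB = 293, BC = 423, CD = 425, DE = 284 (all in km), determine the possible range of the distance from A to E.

0 ≤ AE ≤ 1425 km

The maximum is all hops collinear in one direction: 293 + 423 + 425 + 284 = 1425.
The longest hop is 425; the others sum to 1000. Since 425 ≤ 1000, the path can fold back on itself completely, so the minimum distance is 0.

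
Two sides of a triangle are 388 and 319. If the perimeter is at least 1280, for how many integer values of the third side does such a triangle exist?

134

Triangle inequality: 69 < x < 707. Perimeter ≥ 1280 gives x ≥ 1280 − 388 − 319 = 573.
So 573 ≤ x < 707; integers 573 through 706: 134 values.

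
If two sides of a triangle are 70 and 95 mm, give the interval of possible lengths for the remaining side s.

25 < s < 165

By the triangle inequality, s must be less than 70 + 95 = 165 and greater than |70 − 95| = 25.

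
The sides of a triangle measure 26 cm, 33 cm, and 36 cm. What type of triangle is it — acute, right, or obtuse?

Compare the square of the longest side to the sum of squares of the other two: 26² + 33² = 1765 > 1296 = 36².

acute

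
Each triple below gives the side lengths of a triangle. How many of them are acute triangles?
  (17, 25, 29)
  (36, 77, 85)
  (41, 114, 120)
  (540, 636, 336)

2

(17,25,29): 17²+25² = 914 > 841 = 29² → acute
(36,77,85): 36²+77² = 7225 = 85² → right
(41,114,120): 41²+114² = 14677 > 14400 = 120² → acute
(540,636,336): 336²+540² = 404496 = 636² → right
2 of the 4 are acute.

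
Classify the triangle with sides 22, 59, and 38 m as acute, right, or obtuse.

obtuse

Compare the square of the longest side to the sum of squares of the other two: 22² + 38² = 1928 < 3481 = 59².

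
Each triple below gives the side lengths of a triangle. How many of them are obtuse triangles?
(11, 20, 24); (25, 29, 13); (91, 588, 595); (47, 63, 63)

2

(11,20,24): 11²+20² = 521 < 576 = 24² → obtuse
(25,29,13): 13²+25² = 794 < 841 = 29² → obtuse
(91,588,595): 91²+588² = 354025 = 595² → right
(47,63,63): 47²+63² = 6178 > 3969 = 63² → acute
2 of the 4 are obtuse.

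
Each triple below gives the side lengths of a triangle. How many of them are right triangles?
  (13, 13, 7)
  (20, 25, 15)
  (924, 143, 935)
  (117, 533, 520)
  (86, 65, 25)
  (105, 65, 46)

(13,13,7): 7²+13² = 218 > 169 = 13² → acute
(20,25,15): 15²+20² = 625 = 25² → right
(924,143,935): 143²+924² = 874225 = 935² → right
(117,533,520): 117²+520² = 284089 = 533² → right
(86,65,25): 25²+65² = 4850 < 7396 = 86² → obtuse
(105,65,46): 46²+65² = 6341 < 11025 = 105² → obtuse
3 of the 6 are right.

3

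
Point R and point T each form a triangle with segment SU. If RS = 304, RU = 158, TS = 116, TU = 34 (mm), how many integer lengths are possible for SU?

From triangle RSU: 146 < SU < 462.
From triangle TSU: 82 < SU < 150.
Intersection: 146 < SU < 150, so integers 147 through 149: 3 values.

3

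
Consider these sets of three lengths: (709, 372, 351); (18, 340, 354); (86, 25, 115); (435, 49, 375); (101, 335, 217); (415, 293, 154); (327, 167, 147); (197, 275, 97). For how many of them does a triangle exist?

(351,372,709): 351+372 > 709 → valid
(18,340,354): 18+340 > 354 → valid
(25,86,115): 25+86 ≤ 115 → not valid
(49,375,435): 49+375 ≤ 435 → not valid
(101,217,335): 101+217 ≤ 335 → not valid
(154,293,415): 154+293 > 415 → valid
(147,167,327): 147+167 ≤ 327 → not valid
(97,197,275): 97+197 > 275 → valid
4 of the 8 triples form a triangle.

4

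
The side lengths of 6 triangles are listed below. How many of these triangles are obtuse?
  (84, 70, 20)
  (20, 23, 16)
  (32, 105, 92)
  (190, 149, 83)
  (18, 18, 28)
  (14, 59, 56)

5

(84,70,20): 20²+70² = 5300 < 7056 = 84² → obtuse
(20,23,16): 16²+20² = 656 > 529 = 23² → acute
(32,105,92): 32²+92² = 9488 < 11025 = 105² → obtuse
(190,149,83): 83²+149² = 29090 < 36100 = 190² → obtuse
(18,18,28): 18²+18² = 648 < 784 = 28² → obtuse
(14,59,56): 14²+56² = 3332 < 3481 = 59² → obtuse
5 of the 6 are obtuse.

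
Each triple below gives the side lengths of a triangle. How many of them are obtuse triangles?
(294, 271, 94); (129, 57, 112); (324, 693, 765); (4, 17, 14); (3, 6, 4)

4

(294,271,94): 94²+271² = 82277 < 86436 = 294² → obtuse
(129,57,112): 57²+112² = 15793 < 16641 = 129² → obtuse
(324,693,765): 324²+693² = 585225 = 765² → right
(4,17,14): 4²+14² = 212 < 289 = 17² → obtuse
(3,6,4): 3²+4² = 25 < 36 = 6² → obtuse
4 of the 5 are obtuse.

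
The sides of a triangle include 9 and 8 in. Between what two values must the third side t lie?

1 < t < 17 (in)

By the triangle inequality, t must be less than 9 + 8 = 17 and greater than |9 − 8| = 1.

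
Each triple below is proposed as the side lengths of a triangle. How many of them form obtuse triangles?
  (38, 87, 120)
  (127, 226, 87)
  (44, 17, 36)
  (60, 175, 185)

(38,87,120): 38²+87² = 9013 < 14400 = 120² → obtuse
(127,226,87): 87+127 ≤ 226, not a triangle
(44,17,36): 17²+36² = 1585 < 1936 = 44² → obtuse
(60,175,185): 60²+175² = 34225 = 185² → right
2 of the 4 are obtuse.

2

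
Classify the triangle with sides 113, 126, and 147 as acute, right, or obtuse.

acute

Compare the square of the longest side to the sum of squares of the other two: 113² + 126² = 28645 > 21609 = 147².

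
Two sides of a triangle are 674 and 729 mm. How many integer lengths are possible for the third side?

The third side lies in the open interval (55, 1403).
Integers from 56 to 1402 inclusive: 1402 − 56 + 1 = 1347.

1347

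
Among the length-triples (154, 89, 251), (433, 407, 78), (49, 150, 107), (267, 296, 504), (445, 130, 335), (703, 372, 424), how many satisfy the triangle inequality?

(89,154,251): 89+154 ≤ 251 → not valid
(78,407,433): 78+407 > 433 → valid
(49,107,150): 49+107 > 150 → valid
(267,296,504): 267+296 > 504 → valid
(130,335,445): 130+335 > 445 → valid
(372,424,703): 372+424 > 703 → valid
5 of the 6 triples form a triangle.

5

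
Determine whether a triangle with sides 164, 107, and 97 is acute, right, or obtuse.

Compare the square of the longest side to the sum of squares of the other two: 97² + 107² = 20858 < 26896 = 164².

obtuse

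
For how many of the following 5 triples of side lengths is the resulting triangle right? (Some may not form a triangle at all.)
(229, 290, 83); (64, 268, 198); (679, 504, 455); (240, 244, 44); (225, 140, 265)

3

(229,290,83): 83²+229² = 59330 < 84100 = 290² → obtuse
(64,268,198): 64+198 ≤ 268, not a triangle
(679,504,455): 455²+504² = 461041 = 679² → right
(240,244,44): 44²+240² = 59536 = 244² → right
(225,140,265): 140²+225² = 70225 = 265² → right
3 of the 5 are right.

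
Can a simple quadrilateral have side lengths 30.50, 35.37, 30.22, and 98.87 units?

For a quadrilateral, each side must be shorter than the sum of the others.
Here the longest side is 98.87, but the remaining 3 sides sum to only 96.09.

No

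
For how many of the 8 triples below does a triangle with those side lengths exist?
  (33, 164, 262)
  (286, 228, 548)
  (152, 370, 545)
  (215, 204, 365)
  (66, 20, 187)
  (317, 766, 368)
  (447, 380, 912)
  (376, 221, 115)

(33,164,262): 33+164 ≤ 262 → not valid
(228,286,548): 228+286 ≤ 548 → not valid
(152,370,545): 152+370 ≤ 545 → not valid
(204,215,365): 204+215 > 365 → valid
(20,66,187): 20+66 ≤ 187 → not valid
(317,368,766): 317+368 ≤ 766 → not valid
(380,447,912): 380+447 ≤ 912 → not valid
(115,221,376): 115+221 ≤ 376 → not valid
1 of the 8 triples forms a triangle.

1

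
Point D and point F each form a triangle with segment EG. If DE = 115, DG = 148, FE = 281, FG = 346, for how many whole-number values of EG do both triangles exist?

From triangle DEG: 33 < EG < 263.
From triangle FEG: 65 < EG < 627.
Intersection: 65 < EG < 263, so integers 66 through 262: 197 values.

197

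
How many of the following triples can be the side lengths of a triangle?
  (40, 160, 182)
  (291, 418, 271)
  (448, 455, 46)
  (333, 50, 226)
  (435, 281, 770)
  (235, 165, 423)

3

(40,160,182): 40+160 > 182 → valid
(271,291,418): 271+291 > 418 → valid
(46,448,455): 46+448 > 455 → valid
(50,226,333): 50+226 ≤ 333 → not valid
(281,435,770): 281+435 ≤ 770 → not valid
(165,235,423): 165+235 ≤ 423 → not valid
3 of the 6 triples form a triangle.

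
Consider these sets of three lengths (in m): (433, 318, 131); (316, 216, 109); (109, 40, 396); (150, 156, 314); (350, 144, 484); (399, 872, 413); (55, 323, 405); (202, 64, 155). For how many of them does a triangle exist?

(131,318,433): 131+318 > 433 → valid
(109,216,316): 109+216 > 316 → valid
(40,109,396): 40+109 ≤ 396 → not valid
(150,156,314): 150+156 ≤ 314 → not valid
(144,350,484): 144+350 > 484 → valid
(399,413,872): 399+413 ≤ 872 → not valid
(55,323,405): 55+323 ≤ 405 → not valid
(64,155,202): 64+155 > 202 → valid
4 of the 8 triples form a triangle.

4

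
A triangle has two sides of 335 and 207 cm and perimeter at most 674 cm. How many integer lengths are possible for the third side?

4

Triangle inequality: 128 < x < 542. Perimeter ≤ 674 gives x ≤ 674 − 335 − 207 = 132.
So 128 < x ≤ 132; integers 129 through 132: 4 values.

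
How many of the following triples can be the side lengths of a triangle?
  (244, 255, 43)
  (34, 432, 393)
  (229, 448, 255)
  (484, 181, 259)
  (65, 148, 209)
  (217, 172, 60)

(43,244,255): 43+244 > 255 → valid
(34,393,432): 34+393 ≤ 432 → not valid
(229,255,448): 229+255 > 448 → valid
(181,259,484): 181+259 ≤ 484 → not valid
(65,148,209): 65+148 > 209 → valid
(60,172,217): 60+172 > 217 → valid
4 of the 6 triples form a triangle.

4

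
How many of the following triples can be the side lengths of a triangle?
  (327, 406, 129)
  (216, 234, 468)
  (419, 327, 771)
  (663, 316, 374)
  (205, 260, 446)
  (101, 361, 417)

(129,327,406): 129+327 > 406 → valid
(216,234,468): 216+234 ≤ 468 → not valid
(327,419,771): 327+419 ≤ 771 → not valid
(316,374,663): 316+374 > 663 → valid
(205,260,446): 205+260 > 446 → valid
(101,361,417): 101+361 > 417 → valid
4 of the 6 triples form a triangle.

4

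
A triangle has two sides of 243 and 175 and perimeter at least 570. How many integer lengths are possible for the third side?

266

Triangle inequality: 68 < x < 418. Perimeter ≥ 570 gives x ≥ 570 − 243 − 175 = 152.
So 152 ≤ x < 418; integers 152 through 417: 266 values.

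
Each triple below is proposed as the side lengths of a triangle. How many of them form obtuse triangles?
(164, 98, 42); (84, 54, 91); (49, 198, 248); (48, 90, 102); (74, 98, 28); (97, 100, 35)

(164,98,42): 42+98 ≤ 164, not a triangle
(84,54,91): 54²+84² = 9972 > 8281 = 91² → acute
(49,198,248): 49+198 ≤ 248, not a triangle
(48,90,102): 48²+90² = 10404 = 102² → right
(74,98,28): 28²+74² = 6260 < 9604 = 98² → obtuse
(97,100,35): 35²+97² = 10634 > 10000 = 100² → acute
1 of the 6 is obtuse.

1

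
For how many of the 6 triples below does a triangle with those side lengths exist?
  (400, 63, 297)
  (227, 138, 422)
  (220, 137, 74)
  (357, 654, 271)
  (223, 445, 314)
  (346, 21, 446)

1

(63,297,400): 63+297 ≤ 400 → not valid
(138,227,422): 138+227 ≤ 422 → not valid
(74,137,220): 74+137 ≤ 220 → not valid
(271,357,654): 271+357 ≤ 654 → not valid
(223,314,445): 223+314 > 445 → valid
(21,346,446): 21+346 ≤ 446 → not valid
1 of the 6 triples forms a triangle.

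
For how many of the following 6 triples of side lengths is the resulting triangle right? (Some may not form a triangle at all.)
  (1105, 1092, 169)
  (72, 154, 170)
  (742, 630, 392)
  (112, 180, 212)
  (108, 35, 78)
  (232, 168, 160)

(1105,1092,169): 169²+1092² = 1221025 = 1105² → right
(72,154,170): 72²+154² = 28900 = 170² → right
(742,630,392): 392²+630² = 550564 = 742² → right
(112,180,212): 112²+180² = 44944 = 212² → right
(108,35,78): 35²+78² = 7309 < 11664 = 108² → obtuse
(232,168,160): 160²+168² = 53824 = 232² → right
5 of the 6 are right.

5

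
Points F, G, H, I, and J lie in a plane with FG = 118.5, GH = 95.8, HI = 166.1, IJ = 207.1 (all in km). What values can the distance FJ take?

The maximum is all hops collinear in one direction: 118.5 + 95.8 + 166.1 + 207.1 = 587.5.
The longest hop is 207.1; the others sum to 380.4. Since 207.1 ≤ 380.4, the path can fold back on itself completely, so the minimum distance is 0.

0 ≤ FJ ≤ 587.5 km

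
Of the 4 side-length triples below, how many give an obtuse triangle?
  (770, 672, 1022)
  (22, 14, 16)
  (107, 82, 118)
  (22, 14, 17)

(770,672,1022): 672²+770² = 1044484 = 1022² → right
(22,14,16): 14²+16² = 452 < 484 = 22² → obtuse
(107,82,118): 82²+107² = 18173 > 13924 = 118² → acute
(22,14,17): 14²+17² = 485 > 484 = 22² → acute
1 of the 4 is obtuse.

1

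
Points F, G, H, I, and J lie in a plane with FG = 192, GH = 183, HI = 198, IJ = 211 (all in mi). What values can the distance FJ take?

0 ≤ FJ ≤ 784 mi

The maximum is all hops collinear in one direction: 192 + 183 + 198 + 211 = 784.
The longest hop is 211; the others sum to 573. Since 211 ≤ 573, the path can fold back on itself completely, so the minimum distance is 0.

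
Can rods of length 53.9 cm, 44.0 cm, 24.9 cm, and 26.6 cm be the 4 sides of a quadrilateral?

Yes

A quadrilateral exists iff every side is shorter than the sum of the others — equivalently, the longest side is less than the sum of the rest.
Longest side 53.9 < 95.5 (sum of the remaining 3), so yes.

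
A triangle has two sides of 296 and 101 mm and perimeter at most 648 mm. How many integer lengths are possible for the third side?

56

Triangle inequality: 195 < x < 397. Perimeter ≤ 648 gives x ≤ 648 − 296 − 101 = 251.
So 195 < x ≤ 251; integers 196 through 251: 56 values.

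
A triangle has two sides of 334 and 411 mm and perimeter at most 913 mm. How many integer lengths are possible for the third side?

Triangle inequality: 77 < x < 745. Perimeter ≤ 913 gives x ≤ 913 − 334 − 411 = 168.
So 77 < x ≤ 168; integers 78 through 168: 91 values.

91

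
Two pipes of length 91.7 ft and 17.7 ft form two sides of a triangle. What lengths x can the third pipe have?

By the triangle inequality, x must be less than 91.7 + 17.7 = 109.4 and greater than |91.7 − 17.7| = 74.0.

74.0 < x < 109.4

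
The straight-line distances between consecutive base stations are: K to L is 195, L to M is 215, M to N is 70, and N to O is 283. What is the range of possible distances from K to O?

The maximum is all hops collinear in one direction: 195 + 215 + 70 + 283 = 763.
The longest hop is 283; the others sum to 480. Since 283 ≤ 480, the path can fold back on itself completely, so the minimum distance is 0.

0 ≤ KO ≤ 763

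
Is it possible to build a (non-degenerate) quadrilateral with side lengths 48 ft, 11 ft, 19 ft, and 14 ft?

For a quadrilateral, each side must be shorter than the sum of the others.
Here the longest side is 48, but the remaining 3 sides sum to only 44.

No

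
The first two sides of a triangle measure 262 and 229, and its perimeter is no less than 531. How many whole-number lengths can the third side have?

Triangle inequality: 33 < x < 491. Perimeter ≥ 531 gives x ≥ 531 − 262 − 229 = 40.
So 40 ≤ x < 491; integers 40 through 490: 451 values.

451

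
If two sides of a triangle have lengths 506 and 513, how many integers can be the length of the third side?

1011

The third side lies in the open interval (7, 1019).
Integers from 8 to 1018 inclusive: 1018 − 8 + 1 = 1011.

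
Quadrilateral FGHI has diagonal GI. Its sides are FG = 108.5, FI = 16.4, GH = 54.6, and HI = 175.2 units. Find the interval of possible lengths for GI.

From triangle FGI: |108.5 − 16.4| < GI < 108.5 + 16.4, i.e. 92.1 < GI < 124.9.
From triangle HGI: 120.6 < GI < 229.8.
Both must hold, so GI lies in the intersection.

120.6 < GI < 124.9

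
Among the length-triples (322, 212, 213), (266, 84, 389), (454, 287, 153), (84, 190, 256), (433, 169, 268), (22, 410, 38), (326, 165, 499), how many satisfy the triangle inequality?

(212,213,322): 212+213 > 322 → valid
(84,266,389): 84+266 ≤ 389 → not valid
(153,287,454): 153+287 ≤ 454 → not valid
(84,190,256): 84+190 > 256 → valid
(169,268,433): 169+268 > 433 → valid
(22,38,410): 22+38 ≤ 410 → not valid
(165,326,499): 165+326 ≤ 499 → not valid
3 of the 7 triples form a triangle.

3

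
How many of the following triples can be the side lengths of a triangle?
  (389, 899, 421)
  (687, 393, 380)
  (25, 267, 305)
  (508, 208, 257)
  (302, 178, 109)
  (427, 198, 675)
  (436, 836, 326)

1

(389,421,899): 389+421 ≤ 899 → not valid
(380,393,687): 380+393 > 687 → valid
(25,267,305): 25+267 ≤ 305 → not valid
(208,257,508): 208+257 ≤ 508 → not valid
(109,178,302): 109+178 ≤ 302 → not valid
(198,427,675): 198+427 ≤ 675 → not valid
(326,436,836): 326+436 ≤ 836 → not valid
1 of the 7 triples forms a triangle.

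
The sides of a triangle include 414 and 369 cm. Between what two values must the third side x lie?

By the triangle inequality, x must be less than 414 + 369 = 783 and greater than |414 − 369| = 45.

45 < x < 783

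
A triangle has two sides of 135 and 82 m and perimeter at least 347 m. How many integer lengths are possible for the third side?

87

Triangle inequality: 53 < x < 217. Perimeter ≥ 347 gives x ≥ 347 − 135 − 82 = 130.
So 130 ≤ x < 217; integers 130 through 216: 87 values.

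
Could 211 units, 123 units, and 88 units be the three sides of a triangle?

No

The two shorter sides sum to 211, exactly equal to the longest side 211.
That gives only a degenerate (flat) triangle — the inequality must be strict.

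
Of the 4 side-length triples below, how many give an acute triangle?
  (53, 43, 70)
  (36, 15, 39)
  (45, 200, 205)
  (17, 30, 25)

(53,43,70): 43²+53² = 4658 < 4900 = 70² → obtuse
(36,15,39): 15²+36² = 1521 = 39² → right
(45,200,205): 45²+200² = 42025 = 205² → right
(17,30,25): 17²+25² = 914 > 900 = 30² → acute
1 of the 4 is acute.

1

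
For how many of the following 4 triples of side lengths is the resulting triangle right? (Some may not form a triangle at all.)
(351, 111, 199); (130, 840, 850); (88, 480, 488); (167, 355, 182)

(351,111,199): 111+199 ≤ 351, not a triangle
(130,840,850): 130²+840² = 722500 = 850² → right
(88,480,488): 88²+480² = 238144 = 488² → right
(167,355,182): 167+182 ≤ 355, not a triangle
2 of the 4 are right.

2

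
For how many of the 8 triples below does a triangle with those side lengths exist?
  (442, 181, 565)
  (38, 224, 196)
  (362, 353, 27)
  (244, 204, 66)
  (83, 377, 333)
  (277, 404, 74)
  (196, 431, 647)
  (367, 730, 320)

(181,442,565): 181+442 > 565 → valid
(38,196,224): 38+196 > 224 → valid
(27,353,362): 27+353 > 362 → valid
(66,204,244): 66+204 > 244 → valid
(83,333,377): 83+333 > 377 → valid
(74,277,404): 74+277 ≤ 404 → not valid
(196,431,647): 196+431 ≤ 647 → not valid
(320,367,730): 320+367 ≤ 730 → not valid
5 of the 8 triples form a triangle.

5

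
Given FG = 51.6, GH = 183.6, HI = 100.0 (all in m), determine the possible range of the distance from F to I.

The maximum is all hops collinear in one direction: 51.6 + 183.6 + 100.0 = 335.2.
The longest hop is 183.6; the others sum to 151.6. Folding the others back against it leaves at least 183.6 − 151.6 = 32.0.

32.0 ≤ FI ≤ 335.2 m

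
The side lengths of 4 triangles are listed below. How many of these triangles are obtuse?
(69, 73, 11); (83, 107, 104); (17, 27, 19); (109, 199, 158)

3

(69,73,11): 11²+69² = 4882 < 5329 = 73² → obtuse
(83,107,104): 83²+104² = 17705 > 11449 = 107² → acute
(17,27,19): 17²+19² = 650 < 729 = 27² → obtuse
(109,199,158): 109²+158² = 36845 < 39601 = 199² → obtuse
3 of the 4 are obtuse.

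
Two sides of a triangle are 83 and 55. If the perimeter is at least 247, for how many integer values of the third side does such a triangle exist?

Triangle inequality: 28 < x < 138. Perimeter ≥ 247 gives x ≥ 247 − 83 − 55 = 109.
So 109 ≤ x < 138; integers 109 through 137: 29 values.

29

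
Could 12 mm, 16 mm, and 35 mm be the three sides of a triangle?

No

The longest side is 35, but the other two sum to only 28.
28 < 35, so the triangle inequality fails.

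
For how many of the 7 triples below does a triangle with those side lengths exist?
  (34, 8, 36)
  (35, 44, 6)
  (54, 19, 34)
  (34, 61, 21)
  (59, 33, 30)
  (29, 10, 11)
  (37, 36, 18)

3

(8,34,36): 8+34 > 36 → valid
(6,35,44): 6+35 ≤ 44 → not valid
(19,34,54): 19+34 ≤ 54 → not valid
(21,34,61): 21+34 ≤ 61 → not valid
(30,33,59): 30+33 > 59 → valid
(10,11,29): 10+11 ≤ 29 → not valid
(18,36,37): 18+36 > 37 → valid
3 of the 7 triples form a triangle.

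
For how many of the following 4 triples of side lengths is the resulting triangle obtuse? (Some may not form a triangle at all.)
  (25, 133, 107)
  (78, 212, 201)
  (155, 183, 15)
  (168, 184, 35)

1

(25,133,107): 25+107 ≤ 133, not a triangle
(78,212,201): 78²+201² = 46485 > 44944 = 212² → acute
(155,183,15): 15+155 ≤ 183, not a triangle
(168,184,35): 35²+168² = 29449 < 33856 = 184² → obtuse
1 of the 4 is obtuse.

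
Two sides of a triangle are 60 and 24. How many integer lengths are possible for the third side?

The third side lies in the open interval (36, 84).
Integers from 37 to 83 inclusive: 83 − 37 + 1 = 47.

47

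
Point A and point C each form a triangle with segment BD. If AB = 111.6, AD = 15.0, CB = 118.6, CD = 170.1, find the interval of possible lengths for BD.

From triangle ABD: |111.6 − 15.0| < BD < 111.6 + 15.0, i.e. 96.6 < BD < 126.6.
From triangle CBD: 51.5 < BD < 288.7.
Both must hold, so BD lies in the intersection.

96.6 < BD < 126.6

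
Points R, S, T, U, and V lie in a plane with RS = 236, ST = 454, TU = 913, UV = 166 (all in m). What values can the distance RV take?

The maximum is all hops collinear in one direction: 236 + 454 + 913 + 166 = 1769.
The longest hop is 913; the others sum to 856. Folding the others back against it leaves at least 913 − 856 = 57.

57 ≤ RV ≤ 1769 m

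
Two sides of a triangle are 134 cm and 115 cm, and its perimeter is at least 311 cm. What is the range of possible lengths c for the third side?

62 ≤ c < 249

Triangle inequality alone gives 19 < c < 249.
The perimeter condition gives c ≥ 311 − 134 − 115 = 62.
Intersecting the two: 62 ≤ c < 249.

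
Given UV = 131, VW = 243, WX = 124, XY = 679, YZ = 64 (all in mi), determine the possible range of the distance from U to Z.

The maximum is all hops collinear in one direction: 131 + 243 + 124 + 679 + 64 = 1241.
The longest hop is 679; the others sum to 562. Folding the others back against it leaves at least 679 − 562 = 117.

117 ≤ UZ ≤ 1241 mi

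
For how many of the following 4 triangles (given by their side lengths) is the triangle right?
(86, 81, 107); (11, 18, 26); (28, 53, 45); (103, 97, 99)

(86,81,107): 81²+86² = 13957 > 11449 = 107² → acute
(11,18,26): 11²+18² = 445 < 676 = 26² → obtuse
(28,53,45): 28²+45² = 2809 = 53² → right
(103,97,99): 97²+99² = 19210 > 10609 = 103² → acute
1 of the 4 is right.

1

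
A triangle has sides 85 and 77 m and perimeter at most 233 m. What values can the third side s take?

Triangle inequality alone gives 8 < s < 162.
The perimeter condition gives s ≤ 233 − 85 − 77 = 71.
Intersecting the two: 8 < s ≤ 71.

8 < s ≤ 71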